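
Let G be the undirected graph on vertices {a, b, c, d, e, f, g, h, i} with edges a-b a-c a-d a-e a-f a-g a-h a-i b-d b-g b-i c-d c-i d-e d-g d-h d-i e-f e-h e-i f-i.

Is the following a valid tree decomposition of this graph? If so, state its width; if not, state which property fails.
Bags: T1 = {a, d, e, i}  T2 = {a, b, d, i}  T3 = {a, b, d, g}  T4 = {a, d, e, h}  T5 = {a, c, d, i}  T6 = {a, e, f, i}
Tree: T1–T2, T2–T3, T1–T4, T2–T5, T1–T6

Vertex coverage: the bags together contain {a, b, c, d, e, f, g, h, i}, the full vertex set. Edge coverage: each edge of G has both endpoints in at least one bag. Running intersection: for every vertex, the bags containing it form a connected subtree. All three properties hold, so this is a valid tree decomposition of width max|bag| − 1 = 3, and hence tw(G) ≤ 3.

Yes; width 3.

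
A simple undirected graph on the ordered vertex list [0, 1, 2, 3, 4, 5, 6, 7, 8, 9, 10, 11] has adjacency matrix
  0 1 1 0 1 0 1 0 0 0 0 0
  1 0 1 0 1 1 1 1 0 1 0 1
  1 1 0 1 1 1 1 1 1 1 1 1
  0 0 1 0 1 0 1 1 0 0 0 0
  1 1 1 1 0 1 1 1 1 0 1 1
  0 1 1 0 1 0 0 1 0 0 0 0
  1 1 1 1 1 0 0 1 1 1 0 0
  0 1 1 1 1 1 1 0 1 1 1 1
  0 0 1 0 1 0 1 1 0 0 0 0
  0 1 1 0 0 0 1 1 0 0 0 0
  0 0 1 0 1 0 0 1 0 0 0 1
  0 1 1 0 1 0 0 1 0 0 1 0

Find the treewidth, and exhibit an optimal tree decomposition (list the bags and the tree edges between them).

Treewidth 4.
Bags: B1 = {1, 2, 4, 5, 7}  B2 = {1, 2, 4, 6, 7}  B3 = {2, 3, 4, 6, 7}  B4 = {1, 2, 6, 7, 9}  B5 = {1, 2, 4, 7, 11}  B6 = {0, 1, 2, 4, 6}  B7 = {2, 4, 7, 10, 11}  B8 = {2, 4, 6, 7, 8}
Tree: B1–B2, B2–B3, B2–B4, B1–B5, B2–B6, B5–B7, B2–B8

Each bag holds 5 vertices, so the decomposition has width 4, which upper-bounds the treewidth. For the lower bound, the 5 vertices {1, 2, 6, 7, 9} are pairwise adjacent, and any tree decomposition puts a clique entirely inside one bag — forcing width ≥ 4. Therefore the treewidth is 4.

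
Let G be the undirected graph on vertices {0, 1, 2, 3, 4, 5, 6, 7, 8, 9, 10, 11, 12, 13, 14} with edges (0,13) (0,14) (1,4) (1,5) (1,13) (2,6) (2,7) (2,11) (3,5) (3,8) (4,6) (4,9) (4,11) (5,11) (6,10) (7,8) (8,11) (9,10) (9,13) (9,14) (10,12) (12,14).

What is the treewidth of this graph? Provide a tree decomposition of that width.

Every bag has size at most 4, so the width is 4 − 1 = 3 and tw(G) ≤ 3. For the lower bound: the 4 vertex sets {0,12,14}, {10}, {9}, {1,4,6,13} are disjoint, each induces a connected subgraph, and every pair is joined by at least one edge of G. Contracting each set to a single vertex therefore yields K_{4} as a minor, and since treewidth is minor-monotone, tw(G) ≥ tw(K_{4}) = 3. Therefore the treewidth is 3.

Treewidth 3.
One such decomposition:
Bags: B1 = {0, 10, 12, 14}  B2 = {0, 9, 10, 14}  B3 = {0, 9, 10, 13}  B4 = {6, 9, 10, 13}  B5 = {4, 6, 9, 13}  B6 = {1, 4, 6, 13}  B7 = {1, 2, 4, 6}  B8 = {1, 2, 4, 11}  B9 = {1, 2, 5, 11}  B10 = {2, 5, 7, 11}  B11 = {5, 7, 8, 11}  B12 = {3, 5, 7, 8}
Tree: B1–B2, B2–B3, B3–B4, B4–B5, B5–B6, B6–B7, B7–B8, B8–B9, B9–B10, B10–B11, B11–B12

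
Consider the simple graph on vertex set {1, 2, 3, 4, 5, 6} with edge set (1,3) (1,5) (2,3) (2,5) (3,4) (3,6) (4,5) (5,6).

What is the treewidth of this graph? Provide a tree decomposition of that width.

The largest bag has 3 vertices, giving width 2; this decomposition certifies tw(G) ≤ 2. The edges 5–1–3–6–5 form a cycle, so G is not a tree and its treewidth is at least 2. Hence tw(G) = 2 exactly.

Treewidth 2.
Bags: B1 = {1, 3, 5}  B2 = {3, 5, 6}  B3 = {3, 4, 5}  B4 = {2, 3, 5}
Tree: B1–B2, B2–B3, B3–B4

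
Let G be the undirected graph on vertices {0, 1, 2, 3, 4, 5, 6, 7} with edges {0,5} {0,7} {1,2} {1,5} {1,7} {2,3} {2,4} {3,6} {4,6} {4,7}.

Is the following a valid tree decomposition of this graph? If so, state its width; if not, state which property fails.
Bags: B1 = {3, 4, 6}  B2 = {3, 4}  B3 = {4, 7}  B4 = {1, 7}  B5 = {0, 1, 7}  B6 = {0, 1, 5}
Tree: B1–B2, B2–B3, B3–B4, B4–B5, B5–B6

A tree decomposition must satisfy three properties: every vertex lies in some bag; for every edge, both endpoints lie together in some bag; and for every vertex, the bags containing it form a connected subtree. Here vertex 2 appears in no bag, so the decomposition is invalid.

No — vertex 2 appears in no bag.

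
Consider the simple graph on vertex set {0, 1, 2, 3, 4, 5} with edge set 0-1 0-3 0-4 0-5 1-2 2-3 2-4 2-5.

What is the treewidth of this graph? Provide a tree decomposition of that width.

The largest bag has 3 vertices, giving width 2; this decomposition certifies tw(G) ≤ 2. For the lower bound, G contains the cycle 1–0–3–2–1, so G is not a forest; only forests have treewidth ≤ 1, hence tw(G) ≥ 2. Therefore the treewidth is 2.

Treewidth 2.
One such decomposition:
Bags: B1 = {0, 1, 2}  B2 = {0, 2, 3}  B3 = {0, 2, 5}  B4 = {0, 2, 4}
Tree: B1–B2, B2–B3, B3–B4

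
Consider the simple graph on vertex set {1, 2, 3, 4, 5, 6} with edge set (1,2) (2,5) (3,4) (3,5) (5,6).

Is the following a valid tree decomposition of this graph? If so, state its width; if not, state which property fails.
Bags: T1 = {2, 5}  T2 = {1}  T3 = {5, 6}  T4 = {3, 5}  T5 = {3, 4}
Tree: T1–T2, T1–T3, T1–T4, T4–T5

A tree decomposition must satisfy three properties: every vertex lies in some bag; for every edge, both endpoints lie together in some bag; and for every vertex, the bags containing it form a connected subtree. Here edge (2,1) lies in no bag, so the decomposition is invalid.

No — edge (2,1) lies in no bag.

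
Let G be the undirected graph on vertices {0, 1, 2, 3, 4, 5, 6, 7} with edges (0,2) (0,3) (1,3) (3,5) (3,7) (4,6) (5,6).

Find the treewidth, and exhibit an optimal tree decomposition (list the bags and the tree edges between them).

The largest bag has 2 vertices, giving width 1; this decomposition certifies tw(G) ≤ 1. Any graph with an edge has treewidth ≥ 1, and G has the edge 5–3. Combining the bounds, tw(G) = 1.

Treewidth 1.
One such decomposition:
Bags: B1 = {3, 5}  B2 = {1, 3}  B3 = {3, 7}  B4 = {5, 6}  B5 = {0, 3}  B6 = {4, 6}  B7 = {0, 2}
Tree: B1–B2, B2–B3, B1–B4, B2–B5, B4–B6, B5–B7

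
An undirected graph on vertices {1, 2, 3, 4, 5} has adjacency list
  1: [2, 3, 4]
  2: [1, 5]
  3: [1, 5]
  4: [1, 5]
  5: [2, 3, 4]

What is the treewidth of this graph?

2

A width-2 tree decomposition is:
Bags: B1 = {1, 4, 5}  B2 = {1, 3, 5}  B3 = {1, 2, 5}
Tree: B1–B2, B2–B3
The largest bag has 3 vertices, giving width 2; this decomposition certifies tw(G) ≤ 2. For the lower bound, G contains the cycle 1–4–5–3–1, so G is not a forest; only forests have treewidth ≤ 1, hence tw(G) ≥ 2. Combining the bounds, tw(G) = 2.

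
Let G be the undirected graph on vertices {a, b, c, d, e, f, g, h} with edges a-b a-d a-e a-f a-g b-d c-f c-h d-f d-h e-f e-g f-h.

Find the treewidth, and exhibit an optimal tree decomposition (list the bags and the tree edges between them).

Every bag has size at most 3, so the width is 3 − 1 = 2 and tw(G) ≤ 2. Conversely, {a, e, g} is a clique of size 3, and the vertices of any clique must share a bag in every tree decomposition; so some bag has ≥ 3 vertices and tw(G) ≥ 2. Combining the bounds, tw(G) = 2.

Treewidth 2.
One optimal decomposition is:
Bags: B1 = {d, f, h}  B2 = {a, d, f}  B3 = {a, e, f}  B4 = {a, e, g}  B5 = {a, b, d}  B6 = {c, f, h}
Tree: B1–B2, B2–B3, B3–B4, B2–B5, B1–B6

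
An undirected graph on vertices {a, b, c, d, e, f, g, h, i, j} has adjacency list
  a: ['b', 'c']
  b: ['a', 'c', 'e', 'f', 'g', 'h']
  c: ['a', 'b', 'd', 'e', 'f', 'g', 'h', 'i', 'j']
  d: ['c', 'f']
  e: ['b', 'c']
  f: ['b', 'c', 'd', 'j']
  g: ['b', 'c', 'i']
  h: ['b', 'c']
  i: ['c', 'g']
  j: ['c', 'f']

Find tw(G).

2

A width-2 tree decomposition is:
Bags: B1 = {b, c, f}  B2 = {b, c, h}  B3 = {c, d, f}  B4 = {b, c, g}  B5 = {c, f, j}  B6 = {c, g, i}  B7 = {b, c, e}  B8 = {a, b, c}
Tree: B1–B2, B1–B3, B2–B4, B1–B5, B4–B6, B1–B7, B2–B8
The largest bag has 3 vertices, giving width 2; this decomposition certifies tw(G) ≤ 2. For the lower bound, the 3 vertices {c, d, f} are pairwise adjacent, and any tree decomposition puts a clique entirely inside one bag — forcing width ≥ 2. The upper and lower bounds meet at 2, so that is the treewidth.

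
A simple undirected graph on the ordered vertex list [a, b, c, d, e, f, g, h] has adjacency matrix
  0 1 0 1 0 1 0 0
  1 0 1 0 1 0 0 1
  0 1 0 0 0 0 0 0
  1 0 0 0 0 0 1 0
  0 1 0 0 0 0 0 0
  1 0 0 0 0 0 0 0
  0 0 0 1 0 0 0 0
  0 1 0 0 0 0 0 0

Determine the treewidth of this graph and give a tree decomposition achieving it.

Treewidth 1.
One such decomposition:
Bags: B1 = {b, h}  B2 = {b, e}  B3 = {a, b}  B4 = {a, d}  B5 = {a, f}  B6 = {b, c}  B7 = {d, g}
Tree: B1–B2, B2–B3, B3–B4, B4–B5, B1–B6, B4–B7

Every bag has size at most 2, so the width is 2 − 1 = 1 and tw(G) ≤ 1. G has an edge, so its treewidth is at least 1. Therefore the treewidth is 1.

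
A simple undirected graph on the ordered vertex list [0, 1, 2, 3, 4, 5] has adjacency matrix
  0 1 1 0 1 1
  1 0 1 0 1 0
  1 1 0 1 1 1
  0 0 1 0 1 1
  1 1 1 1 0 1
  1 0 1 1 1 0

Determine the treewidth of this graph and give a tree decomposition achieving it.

Treewidth 3.
One optimal decomposition is:
Bags: B1 = {2, 3, 4, 5}  B2 = {0, 2, 4, 5}  B3 = {0, 1, 2, 4}
Tree: B1–B2, B2–B3

The largest bag has 4 vertices, giving width 3; this decomposition certifies tw(G) ≤ 3. Conversely, {0, 1, 2, 4} is a clique of size 4, and the vertices of any clique must share a bag in every tree decomposition; so some bag has ≥ 4 vertices and tw(G) ≥ 3. Hence tw(G) = 3 exactly.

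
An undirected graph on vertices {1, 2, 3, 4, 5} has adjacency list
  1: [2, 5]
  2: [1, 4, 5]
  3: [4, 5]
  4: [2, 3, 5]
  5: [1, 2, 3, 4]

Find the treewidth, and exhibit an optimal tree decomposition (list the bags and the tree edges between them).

Each bag holds 3 vertices, so the decomposition has width 2, which upper-bounds the treewidth. On the other hand G contains the 3-clique {1, 2, 5}. A clique must lie in a single bag of any decomposition, so no decomposition can have width below 2. Therefore the treewidth is 2.

Treewidth 2.
One optimal decomposition is:
Bags: B1 = {2, 4, 5}  B2 = {1, 2, 5}  B3 = {3, 4, 5}
Tree: B1–B2, B1–B3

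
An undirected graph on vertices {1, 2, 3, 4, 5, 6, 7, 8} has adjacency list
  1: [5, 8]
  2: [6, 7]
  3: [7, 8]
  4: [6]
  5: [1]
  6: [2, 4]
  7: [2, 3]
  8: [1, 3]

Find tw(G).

1

A width-1 tree decomposition is:
Bags: B1 = {4, 6}  B2 = {2, 6}  B3 = {2, 7}  B4 = {3, 7}  B5 = {3, 8}  B6 = {1, 8}  B7 = {1, 5}
Tree: B1–B2, B2–B3, B3–B4, B4–B5, B5–B6, B6–B7
Every bag has size at most 2, so the width is 2 − 1 = 1 and tw(G) ≤ 1. G has an edge, so its treewidth is at least 1. Hence tw(G) = 1 exactly.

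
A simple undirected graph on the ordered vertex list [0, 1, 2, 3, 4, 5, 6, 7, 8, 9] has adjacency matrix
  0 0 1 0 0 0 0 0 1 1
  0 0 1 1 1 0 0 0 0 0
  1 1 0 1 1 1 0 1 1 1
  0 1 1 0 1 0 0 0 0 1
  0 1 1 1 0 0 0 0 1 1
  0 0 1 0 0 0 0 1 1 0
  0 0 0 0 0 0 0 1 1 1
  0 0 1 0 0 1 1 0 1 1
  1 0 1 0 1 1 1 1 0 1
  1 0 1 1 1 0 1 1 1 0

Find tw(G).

A width-3 tree decomposition is:
Bags: B1 = {2, 4, 8, 9}  B2 = {2, 7, 8, 9}  B3 = {2, 3, 4, 9}  B4 = {1, 2, 3, 4}  B5 = {0, 2, 8, 9}  B6 = {2, 5, 7, 8}  B7 = {6, 7, 8, 9}
Tree: B1–B2, B1–B3, B3–B4, B1–B5, B2–B6, B2–B7
The largest bag has 4 vertices, giving width 3; this decomposition certifies tw(G) ≤ 3. For the lower bound, the 4 vertices {0, 2, 8, 9} are pairwise adjacent, and any tree decomposition puts a clique entirely inside one bag — forcing width ≥ 3. Combining the bounds, tw(G) = 3.

3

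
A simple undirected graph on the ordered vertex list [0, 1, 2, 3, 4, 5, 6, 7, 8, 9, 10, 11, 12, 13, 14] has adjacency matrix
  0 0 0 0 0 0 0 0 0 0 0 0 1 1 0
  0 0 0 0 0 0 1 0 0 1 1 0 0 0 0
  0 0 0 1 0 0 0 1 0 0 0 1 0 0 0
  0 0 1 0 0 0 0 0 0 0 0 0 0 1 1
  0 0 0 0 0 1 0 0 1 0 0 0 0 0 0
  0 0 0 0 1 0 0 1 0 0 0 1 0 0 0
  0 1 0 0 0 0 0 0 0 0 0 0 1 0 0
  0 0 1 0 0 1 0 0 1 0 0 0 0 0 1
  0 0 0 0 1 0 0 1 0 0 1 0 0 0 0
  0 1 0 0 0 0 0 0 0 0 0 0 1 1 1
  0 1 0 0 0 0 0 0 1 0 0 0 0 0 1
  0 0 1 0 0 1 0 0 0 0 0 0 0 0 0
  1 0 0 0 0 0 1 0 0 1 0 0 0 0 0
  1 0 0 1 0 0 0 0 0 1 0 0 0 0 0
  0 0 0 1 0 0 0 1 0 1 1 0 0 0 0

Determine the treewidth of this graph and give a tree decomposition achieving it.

Treewidth 3.
Bags: B1 = {0, 1, 6, 12}  B2 = {0, 1, 9, 12}  B3 = {0, 1, 9, 13}  B4 = {1, 9, 10, 13}  B5 = {9, 10, 13, 14}  B6 = {3, 10, 13, 14}  B7 = {3, 8, 10, 14}  B8 = {3, 7, 8, 14}  B9 = {2, 3, 7, 8}  B10 = {2, 4, 7, 8}  B11 = {2, 4, 5, 7}  B12 = {2, 4, 5, 11}
Tree: B1–B2, B2–B3, B3–B4, B4–B5, B5–B6, B6–B7, B7–B8, B8–B9, B9–B10, B10–B11, B11–B12

Each bag holds 4 vertices, so the decomposition has width 3, which upper-bounds the treewidth. For the lower bound: the 4 vertex sets {0,6,12}, {1}, {9}, {3,10,13,14} are disjoint, each induces a connected subgraph, and every pair is joined by at least one edge of G. Contracting each set to a single vertex therefore yields K_{4} as a minor, and since treewidth is minor-monotone, tw(G) ≥ tw(K_{4}) = 3. Hence tw(G) = 3 exactly.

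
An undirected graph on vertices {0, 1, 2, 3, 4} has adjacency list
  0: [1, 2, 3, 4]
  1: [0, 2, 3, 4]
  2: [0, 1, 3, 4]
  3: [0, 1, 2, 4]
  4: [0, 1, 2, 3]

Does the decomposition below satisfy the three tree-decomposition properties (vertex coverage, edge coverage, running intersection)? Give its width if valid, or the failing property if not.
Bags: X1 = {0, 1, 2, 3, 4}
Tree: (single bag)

Checking the three conditions: (i) the bags cover all of {0, 1, 2, 3, 4}; (ii) for each edge, some bag contains both endpoints; (iii) the bags containing any fixed vertex form a subtree. All hold, so the decomposition is valid with width 5 − 1 = 4.

Yes; width 4.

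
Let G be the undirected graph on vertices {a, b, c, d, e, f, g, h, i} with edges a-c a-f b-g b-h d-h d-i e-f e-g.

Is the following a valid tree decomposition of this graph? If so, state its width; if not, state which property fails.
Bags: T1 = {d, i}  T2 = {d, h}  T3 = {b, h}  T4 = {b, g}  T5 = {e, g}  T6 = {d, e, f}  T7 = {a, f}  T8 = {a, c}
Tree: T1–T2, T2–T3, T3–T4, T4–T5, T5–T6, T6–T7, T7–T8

A tree decomposition must satisfy three properties: every vertex lies in some bag; for every edge, both endpoints lie together in some bag; and for every vertex, the bags containing it form a connected subtree. Here bags containing vertex d are not connected in the tree, so the decomposition is invalid.

No — bags containing vertex d are not connected in the tree.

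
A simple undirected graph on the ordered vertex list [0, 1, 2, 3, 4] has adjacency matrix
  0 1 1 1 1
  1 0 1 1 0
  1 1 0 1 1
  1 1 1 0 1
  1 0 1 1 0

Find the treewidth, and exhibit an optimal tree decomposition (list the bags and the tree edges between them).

Every bag has size at most 4, so the width is 4 − 1 = 3 and tw(G) ≤ 3. On the other hand G contains the 4-clique {0, 1, 2, 3}. A clique must lie in a single bag of any decomposition, so no decomposition can have width below 3. Therefore the treewidth is 3.

Treewidth 3.
Bags: B1 = {0, 1, 2, 3}  B2 = {0, 2, 3, 4}
Tree: B1–B2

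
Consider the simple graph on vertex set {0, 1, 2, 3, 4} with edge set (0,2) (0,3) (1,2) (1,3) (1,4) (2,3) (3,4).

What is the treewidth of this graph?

2

A width-2 tree decomposition is:
Bags: B1 = {1, 3, 4}  B2 = {1, 2, 3}  B3 = {0, 2, 3}
Tree: B1–B2, B2–B3
Every bag has size at most 3, so the width is 3 − 1 = 2 and tw(G) ≤ 2. On the other hand G contains the 3-clique {0, 2, 3}. A clique must lie in a single bag of any decomposition, so no decomposition can have width below 2. Therefore the treewidth is 2.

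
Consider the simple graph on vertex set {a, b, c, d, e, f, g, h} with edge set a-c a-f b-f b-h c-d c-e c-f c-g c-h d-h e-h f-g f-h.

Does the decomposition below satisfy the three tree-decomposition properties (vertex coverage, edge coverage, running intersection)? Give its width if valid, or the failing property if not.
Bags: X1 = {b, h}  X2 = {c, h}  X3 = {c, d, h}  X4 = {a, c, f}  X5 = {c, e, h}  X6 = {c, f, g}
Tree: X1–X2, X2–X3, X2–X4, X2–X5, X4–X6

A tree decomposition must satisfy three properties: every vertex lies in some bag; for every edge, both endpoints lie together in some bag; and for every vertex, the bags containing it form a connected subtree. Here edge (f,b) lies in no bag, so the decomposition is invalid.

No — edge (f,b) lies in no bag.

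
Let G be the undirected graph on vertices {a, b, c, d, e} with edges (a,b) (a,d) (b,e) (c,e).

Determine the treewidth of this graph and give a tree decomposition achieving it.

The largest bag has 2 vertices, giving width 1; this decomposition certifies tw(G) ≤ 1. Since G has at least one edge (e.g. c–e), it is not an edgeless graph, so tw(G) ≥ 1. Combining the bounds, tw(G) = 1.

Treewidth 1.
One optimal decomposition is:
Bags: B1 = {c, e}  B2 = {b, e}  B3 = {a, b}  B4 = {a, d}
Tree: B1–B2, B2–B3, B3–B4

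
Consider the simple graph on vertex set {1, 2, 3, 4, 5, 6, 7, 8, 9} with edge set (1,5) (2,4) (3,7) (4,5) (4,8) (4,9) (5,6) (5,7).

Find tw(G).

1

A width-1 tree decomposition is:
Bags: B1 = {4, 5}  B2 = {5, 7}  B3 = {4, 8}  B4 = {2, 4}  B5 = {3, 7}  B6 = {4, 9}  B7 = {1, 5}  B8 = {5, 6}
Tree: B1–B2, B1–B3, B1–B4, B2–B5, B1–B6, B2–B7, B2–B8
Each bag holds 2 vertices, so the decomposition has width 1, which upper-bounds the treewidth. Since G has at least one edge (e.g. 5–4), it is not an edgeless graph, so tw(G) ≥ 1. Combining the bounds, tw(G) = 1.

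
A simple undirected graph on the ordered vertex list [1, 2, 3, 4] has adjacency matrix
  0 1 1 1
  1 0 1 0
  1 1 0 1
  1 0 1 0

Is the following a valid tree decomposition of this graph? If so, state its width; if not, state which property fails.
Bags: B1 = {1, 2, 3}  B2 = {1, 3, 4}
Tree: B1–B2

Checking the three conditions: (i) the bags cover all of {1, 2, 3, 4}; (ii) for each edge, some bag contains both endpoints; (iii) the bags containing any fixed vertex form a subtree. All hold, so the decomposition is valid with width 3 − 1 = 2.

Yes; width 2.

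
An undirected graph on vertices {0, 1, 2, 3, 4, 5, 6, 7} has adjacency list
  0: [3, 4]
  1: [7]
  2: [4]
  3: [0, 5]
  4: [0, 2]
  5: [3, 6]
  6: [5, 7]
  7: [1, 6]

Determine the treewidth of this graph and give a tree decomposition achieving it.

Treewidth 1.
Bags: B1 = {2, 4}  B2 = {0, 4}  B3 = {0, 3}  B4 = {3, 5}  B5 = {5, 6}  B6 = {6, 7}  B7 = {1, 7}
Tree: B1–B2, B2–B3, B3–B4, B4–B5, B5–B6, B6–B7

The largest bag has 2 vertices, giving width 1; this decomposition certifies tw(G) ≤ 1. Any graph with an edge has treewidth ≥ 1, and G has the edge 2–4. Combining the bounds, tw(G) = 1.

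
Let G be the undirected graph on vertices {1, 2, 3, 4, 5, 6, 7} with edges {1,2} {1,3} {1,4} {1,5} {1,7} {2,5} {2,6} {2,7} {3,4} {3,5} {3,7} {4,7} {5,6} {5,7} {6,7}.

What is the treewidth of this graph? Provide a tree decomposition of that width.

Treewidth 3.
Bags: B1 = {1, 2, 5, 7}  B2 = {2, 5, 6, 7}  B3 = {1, 3, 5, 7}  B4 = {1, 3, 4, 7}
Tree: B1–B2, B1–B3, B3–B4

Every bag has size at most 4, so the width is 4 − 1 = 3 and tw(G) ≤ 3. On the other hand G contains the 4-clique {1, 2, 5, 7}. A clique must lie in a single bag of any decomposition, so no decomposition can have width below 3. The upper and lower bounds meet at 3, so that is the treewidth.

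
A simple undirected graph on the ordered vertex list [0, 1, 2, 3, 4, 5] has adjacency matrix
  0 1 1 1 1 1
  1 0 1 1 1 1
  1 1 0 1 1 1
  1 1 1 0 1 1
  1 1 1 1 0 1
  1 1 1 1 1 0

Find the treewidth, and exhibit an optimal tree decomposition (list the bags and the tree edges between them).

A single bag containing all 6 vertices is trivially a valid decomposition of width 5. Conversely, {0, 1, 2, 3, 4, 5} is a clique of size 6, and the vertices of any clique must share a bag in every tree decomposition; so some bag has ≥ 6 vertices and tw(G) ≥ 5. Hence tw(G) = 5 exactly.

Treewidth 5.
Bags: B1 = {0, 1, 2, 3, 4, 5}
Tree: (single bag)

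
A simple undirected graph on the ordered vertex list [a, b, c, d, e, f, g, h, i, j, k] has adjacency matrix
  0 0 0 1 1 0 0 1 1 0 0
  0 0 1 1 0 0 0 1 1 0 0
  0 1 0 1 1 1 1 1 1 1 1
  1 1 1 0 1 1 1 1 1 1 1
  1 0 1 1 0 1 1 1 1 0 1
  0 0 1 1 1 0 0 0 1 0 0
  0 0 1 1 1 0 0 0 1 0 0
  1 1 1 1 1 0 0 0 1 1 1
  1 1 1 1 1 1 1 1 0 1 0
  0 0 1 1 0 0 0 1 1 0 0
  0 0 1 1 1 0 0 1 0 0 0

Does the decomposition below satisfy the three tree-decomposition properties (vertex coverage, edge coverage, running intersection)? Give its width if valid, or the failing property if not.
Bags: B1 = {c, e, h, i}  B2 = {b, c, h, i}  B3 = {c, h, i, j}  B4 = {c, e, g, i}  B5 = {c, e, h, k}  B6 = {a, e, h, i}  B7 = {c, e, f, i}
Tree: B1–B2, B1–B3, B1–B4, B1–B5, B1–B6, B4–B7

No — vertex d appears in no bag.

A tree decomposition must satisfy three properties: every vertex lies in some bag; for every edge, both endpoints lie together in some bag; and for every vertex, the bags containing it form a connected subtree. Here vertex d appears in no bag, so the decomposition is invalid.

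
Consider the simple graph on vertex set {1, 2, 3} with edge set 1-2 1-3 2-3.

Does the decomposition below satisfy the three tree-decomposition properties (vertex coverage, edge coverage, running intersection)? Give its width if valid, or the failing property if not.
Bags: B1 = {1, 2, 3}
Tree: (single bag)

Yes; width 2.

Every vertex of G appears in some bag (union = {1, 2, 3}); every edge is covered by a bag; and for each vertex v the set of bags containing v is connected in the bag tree. The decomposition is therefore valid. The largest bag has 3 vertices, so the width is 2.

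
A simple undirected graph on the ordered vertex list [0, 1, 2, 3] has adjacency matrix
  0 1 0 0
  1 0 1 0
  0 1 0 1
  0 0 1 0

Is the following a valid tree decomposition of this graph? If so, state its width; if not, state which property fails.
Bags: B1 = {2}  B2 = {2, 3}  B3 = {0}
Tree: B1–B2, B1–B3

A tree decomposition must satisfy three properties: every vertex lies in some bag; for every edge, both endpoints lie together in some bag; and for every vertex, the bags containing it form a connected subtree. Here vertex 1 appears in no bag, so the decomposition is invalid.

No — vertex 1 appears in no bag.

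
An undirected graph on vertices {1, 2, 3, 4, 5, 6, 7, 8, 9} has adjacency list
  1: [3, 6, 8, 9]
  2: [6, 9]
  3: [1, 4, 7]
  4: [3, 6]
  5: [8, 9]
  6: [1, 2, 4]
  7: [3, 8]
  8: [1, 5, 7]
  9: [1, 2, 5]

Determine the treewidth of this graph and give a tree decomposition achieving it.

Treewidth 3.
Bags: B1 = {2, 5, 8, 9}  B2 = {1, 2, 8, 9}  B3 = {1, 2, 6, 8}  B4 = {1, 6, 7, 8}  B5 = {1, 3, 6, 7}  B6 = {3, 4, 6, 7}
Tree: B1–B2, B2–B3, B3–B4, B4–B5, B5–B6

The largest bag has 4 vertices, giving width 3; this decomposition certifies tw(G) ≤ 3. For the lower bound: the 4 vertex sets {2,5,9}, {8}, {1}, {3,4,6,7} are disjoint, each induces a connected subgraph, and every pair is joined by at least one edge of G. Contracting each set to a single vertex therefore yields K_{4} as a minor, and since treewidth is minor-monotone, tw(G) ≥ tw(K_{4}) = 3. Hence tw(G) = 3 exactly.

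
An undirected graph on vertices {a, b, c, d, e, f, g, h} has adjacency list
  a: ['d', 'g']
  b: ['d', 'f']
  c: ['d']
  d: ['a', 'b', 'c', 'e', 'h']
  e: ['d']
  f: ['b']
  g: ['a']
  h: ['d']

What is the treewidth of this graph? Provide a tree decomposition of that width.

Treewidth 1.
Bags: B1 = {b, d}  B2 = {a, d}  B3 = {d, e}  B4 = {a, g}  B5 = {d, h}  B6 = {c, d}  B7 = {b, f}
Tree: B1–B2, B2–B3, B2–B4, B3–B5, B1–B6, B1–B7

The largest bag has 2 vertices, giving width 1; this decomposition certifies tw(G) ≤ 1. Any graph with an edge has treewidth ≥ 1, and G has the edge b–d. The upper and lower bounds meet at 1, so that is the treewidth.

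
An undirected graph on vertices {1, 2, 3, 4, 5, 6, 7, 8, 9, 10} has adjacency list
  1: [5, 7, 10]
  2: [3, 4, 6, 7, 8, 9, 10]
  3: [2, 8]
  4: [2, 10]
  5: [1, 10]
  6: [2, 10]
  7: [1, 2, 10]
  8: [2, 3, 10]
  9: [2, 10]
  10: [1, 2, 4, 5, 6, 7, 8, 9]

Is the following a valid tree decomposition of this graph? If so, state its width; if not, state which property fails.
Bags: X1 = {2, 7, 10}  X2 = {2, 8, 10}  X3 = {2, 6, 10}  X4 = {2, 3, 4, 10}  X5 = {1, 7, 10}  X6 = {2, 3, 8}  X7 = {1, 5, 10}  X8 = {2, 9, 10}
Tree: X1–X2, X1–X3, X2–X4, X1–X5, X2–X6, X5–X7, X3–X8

No — bags containing vertex 3 are not connected in the tree.

A tree decomposition must satisfy three properties: every vertex lies in some bag; for every edge, both endpoints lie together in some bag; and for every vertex, the bags containing it form a connected subtree. Here bags containing vertex 3 are not connected in the tree, so the decomposition is invalid.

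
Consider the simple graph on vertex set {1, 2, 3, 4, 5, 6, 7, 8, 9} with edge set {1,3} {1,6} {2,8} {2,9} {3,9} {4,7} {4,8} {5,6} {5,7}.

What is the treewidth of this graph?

2

A width-2 tree decomposition is:
Bags: B1 = {1, 3, 6}  B2 = {3, 6, 9}  B3 = {2, 6, 9}  B4 = {2, 6, 8}  B5 = {4, 6, 8}  B6 = {4, 6, 7}  B7 = {5, 6, 7}
Tree: B1–B2, B2–B3, B3–B4, B4–B5, B5–B6, B6–B7
The largest bag has 3 vertices, giving width 2; this decomposition certifies tw(G) ≤ 2. Since 6–1–3–9–2–8–4–7–5–6 is a cycle in G, G is not acyclic. Forests are exactly the graphs of treewidth ≤ 1, so tw(G) ≥ 2. Combining the bounds, tw(G) = 2.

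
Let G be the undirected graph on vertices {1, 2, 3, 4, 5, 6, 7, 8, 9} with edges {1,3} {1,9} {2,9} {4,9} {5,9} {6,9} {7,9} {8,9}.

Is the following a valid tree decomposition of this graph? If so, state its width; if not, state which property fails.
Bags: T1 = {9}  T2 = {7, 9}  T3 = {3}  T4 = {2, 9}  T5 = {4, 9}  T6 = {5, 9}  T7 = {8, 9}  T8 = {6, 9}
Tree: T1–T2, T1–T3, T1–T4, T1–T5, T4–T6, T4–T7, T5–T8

No — vertex 1 appears in no bag.

A tree decomposition must satisfy three properties: every vertex lies in some bag; for every edge, both endpoints lie together in some bag; and for every vertex, the bags containing it form a connected subtree. Here vertex 1 appears in no bag, so the decomposition is invalid.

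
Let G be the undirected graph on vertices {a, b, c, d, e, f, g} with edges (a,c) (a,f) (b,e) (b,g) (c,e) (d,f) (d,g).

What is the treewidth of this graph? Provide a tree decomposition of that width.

Treewidth 2.
One such decomposition:
Bags: B1 = {b, c, e}  B2 = {b, c, g}  B3 = {c, d, g}  B4 = {c, d, f}  B5 = {a, c, f}
Tree: B1–B2, B2–B3, B3–B4, B4–B5

Every bag has size at most 3, so the width is 3 − 1 = 2 and tw(G) ≤ 2. Since c–e–b–g–d–f–a–c is a cycle in G, G is not acyclic. Forests are exactly the graphs of treewidth ≤ 1, so tw(G) ≥ 2. Combining the bounds, tw(G) = 2.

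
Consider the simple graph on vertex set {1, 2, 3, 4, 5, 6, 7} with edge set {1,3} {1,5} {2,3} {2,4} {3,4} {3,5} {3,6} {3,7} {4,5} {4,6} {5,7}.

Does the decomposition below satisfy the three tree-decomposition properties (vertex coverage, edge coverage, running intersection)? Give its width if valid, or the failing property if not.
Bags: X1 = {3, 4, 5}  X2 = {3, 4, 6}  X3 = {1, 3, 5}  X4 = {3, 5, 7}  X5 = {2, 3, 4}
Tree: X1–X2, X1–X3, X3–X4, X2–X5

Yes; width 2.

Vertex coverage: the bags together contain {1, 2, 3, 4, 5, 6, 7}, the full vertex set. Edge coverage: each edge of G has both endpoints in at least one bag. Running intersection: for every vertex, the bags containing it form a connected subtree. All three properties hold, so this is a valid tree decomposition of width max|bag| − 1 = 2, and hence tw(G) ≤ 2.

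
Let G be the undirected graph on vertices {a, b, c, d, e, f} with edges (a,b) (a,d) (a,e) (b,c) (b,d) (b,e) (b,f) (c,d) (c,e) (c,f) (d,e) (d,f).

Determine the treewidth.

A width-3 tree decomposition is:
Bags: B1 = {a, b, d, e}  B2 = {b, c, d, e}  B3 = {b, c, d, f}
Tree: B1–B2, B2–B3
Every bag has size at most 4, so the width is 4 − 1 = 3 and tw(G) ≤ 3. On the other hand G contains the 4-clique {b, c, d, e}. A clique must lie in a single bag of any decomposition, so no decomposition can have width below 3. Therefore the treewidth is 3.

3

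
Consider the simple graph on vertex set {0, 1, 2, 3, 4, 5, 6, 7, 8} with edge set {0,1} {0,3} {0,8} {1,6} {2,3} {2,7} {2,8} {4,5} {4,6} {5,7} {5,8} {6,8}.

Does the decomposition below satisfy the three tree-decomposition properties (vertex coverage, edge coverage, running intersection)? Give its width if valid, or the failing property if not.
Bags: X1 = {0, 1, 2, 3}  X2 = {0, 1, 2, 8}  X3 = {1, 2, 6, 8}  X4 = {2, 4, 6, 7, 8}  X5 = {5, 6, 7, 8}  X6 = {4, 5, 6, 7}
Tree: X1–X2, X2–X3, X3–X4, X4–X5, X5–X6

No — bags containing vertex 4 are not connected in the tree.

A tree decomposition must satisfy three properties: every vertex lies in some bag; for every edge, both endpoints lie together in some bag; and for every vertex, the bags containing it form a connected subtree. Here bags containing vertex 4 are not connected in the tree, so the decomposition is invalid.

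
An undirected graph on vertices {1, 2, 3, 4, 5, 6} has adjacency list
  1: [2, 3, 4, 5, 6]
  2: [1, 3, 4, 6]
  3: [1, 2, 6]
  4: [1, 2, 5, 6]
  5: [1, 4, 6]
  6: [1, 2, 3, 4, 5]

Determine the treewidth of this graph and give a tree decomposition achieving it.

The largest bag has 4 vertices, giving width 3; this decomposition certifies tw(G) ≤ 3. For the lower bound, the 4 vertices {1, 2, 3, 6} are pairwise adjacent, and any tree decomposition puts a clique entirely inside one bag — forcing width ≥ 3. Therefore the treewidth is 3.

Treewidth 3.
One optimal decomposition is:
Bags: B1 = {1, 4, 5, 6}  B2 = {1, 2, 4, 6}  B3 = {1, 2, 3, 6}
Tree: B1–B2, B2–B3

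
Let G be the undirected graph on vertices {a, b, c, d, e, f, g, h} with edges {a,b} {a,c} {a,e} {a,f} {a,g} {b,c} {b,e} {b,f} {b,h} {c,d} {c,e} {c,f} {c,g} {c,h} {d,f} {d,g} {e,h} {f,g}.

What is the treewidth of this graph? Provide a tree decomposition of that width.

The largest bag has 4 vertices, giving width 3; this decomposition certifies tw(G) ≤ 3. On the other hand G contains the 4-clique {b, c, e, h}. A clique must lie in a single bag of any decomposition, so no decomposition can have width below 3. Hence tw(G) = 3 exactly.

Treewidth 3.
One such decomposition:
Bags: B1 = {a, b, c, e}  B2 = {a, b, c, f}  B3 = {b, c, e, h}  B4 = {a, c, f, g}  B5 = {c, d, f, g}
Tree: B1–B2, B1–B3, B2–B4, B4–B5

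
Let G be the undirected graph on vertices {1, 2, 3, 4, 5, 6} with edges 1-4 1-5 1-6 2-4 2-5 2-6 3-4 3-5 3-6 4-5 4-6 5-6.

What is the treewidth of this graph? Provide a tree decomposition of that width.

Treewidth 3.
Bags: B1 = {1, 4, 5, 6}  B2 = {2, 4, 5, 6}  B3 = {3, 4, 5, 6}
Tree: B1–B2, B1–B3

Each bag holds 4 vertices, so the decomposition has width 3, which upper-bounds the treewidth. On the other hand G contains the 4-clique {1, 4, 5, 6}. A clique must lie in a single bag of any decomposition, so no decomposition can have width below 3. Combining the bounds, tw(G) = 3.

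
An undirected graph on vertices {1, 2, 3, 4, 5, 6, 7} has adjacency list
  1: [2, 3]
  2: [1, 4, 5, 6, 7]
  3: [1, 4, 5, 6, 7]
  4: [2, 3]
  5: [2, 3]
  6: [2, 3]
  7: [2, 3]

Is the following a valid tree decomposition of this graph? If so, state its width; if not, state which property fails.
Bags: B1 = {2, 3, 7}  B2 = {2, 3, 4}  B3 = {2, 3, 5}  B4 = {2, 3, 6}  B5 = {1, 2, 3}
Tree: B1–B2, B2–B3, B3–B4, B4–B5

Yes; width 2.

Checking the three conditions: (i) the bags cover all of {1, 2, 3, 4, 5, 6, 7}; (ii) for each edge, some bag contains both endpoints; (iii) the bags containing any fixed vertex form a subtree. All hold, so the decomposition is valid with width 3 − 1 = 2.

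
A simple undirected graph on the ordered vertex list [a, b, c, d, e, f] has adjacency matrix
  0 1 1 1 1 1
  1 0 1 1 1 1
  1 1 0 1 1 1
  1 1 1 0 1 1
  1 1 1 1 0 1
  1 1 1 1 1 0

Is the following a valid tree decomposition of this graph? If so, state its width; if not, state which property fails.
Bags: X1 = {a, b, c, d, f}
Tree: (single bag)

No — vertex e appears in no bag.

A tree decomposition must satisfy three properties: every vertex lies in some bag; for every edge, both endpoints lie together in some bag; and for every vertex, the bags containing it form a connected subtree. Here vertex e appears in no bag, so the decomposition is invalid.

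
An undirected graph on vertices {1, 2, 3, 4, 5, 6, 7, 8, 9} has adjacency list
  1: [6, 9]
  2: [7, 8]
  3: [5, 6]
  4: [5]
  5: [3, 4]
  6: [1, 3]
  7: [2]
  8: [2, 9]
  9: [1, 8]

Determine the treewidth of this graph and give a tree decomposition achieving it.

Treewidth 1.
One such decomposition:
Bags: B1 = {2, 7}  B2 = {2, 8}  B3 = {8, 9}  B4 = {1, 9}  B5 = {1, 6}  B6 = {3, 6}  B7 = {3, 5}  B8 = {4, 5}
Tree: B1–B2, B2–B3, B3–B4, B4–B5, B5–B6, B6–B7, B7–B8

Each bag holds 2 vertices, so the decomposition has width 1, which upper-bounds the treewidth. G has an edge, so its treewidth is at least 1. Combining the bounds, tw(G) = 1.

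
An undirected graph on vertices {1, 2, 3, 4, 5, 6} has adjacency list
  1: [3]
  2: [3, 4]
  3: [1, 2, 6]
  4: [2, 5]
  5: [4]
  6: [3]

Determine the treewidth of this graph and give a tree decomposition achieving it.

The largest bag has 2 vertices, giving width 1; this decomposition certifies tw(G) ≤ 1. G has an edge, so its treewidth is at least 1. Therefore the treewidth is 1.

Treewidth 1.
Bags: B1 = {2, 3}  B2 = {1, 3}  B3 = {2, 4}  B4 = {3, 6}  B5 = {4, 5}
Tree: B1–B2, B1–B3, B2–B4, B3–B5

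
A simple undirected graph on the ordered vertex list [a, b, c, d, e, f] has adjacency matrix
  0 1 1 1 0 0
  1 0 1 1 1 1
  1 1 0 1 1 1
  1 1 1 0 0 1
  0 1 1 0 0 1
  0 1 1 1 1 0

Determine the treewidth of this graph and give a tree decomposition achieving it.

Each bag holds 4 vertices, so the decomposition has width 3, which upper-bounds the treewidth. For the lower bound, the 4 vertices {b, c, d, f} are pairwise adjacent, and any tree decomposition puts a clique entirely inside one bag — forcing width ≥ 3. Hence tw(G) = 3 exactly.

Treewidth 3.
One optimal decomposition is:
Bags: B1 = {b, c, d, f}  B2 = {b, c, e, f}  B3 = {a, b, c, d}
Tree: B1–B2, B1–B3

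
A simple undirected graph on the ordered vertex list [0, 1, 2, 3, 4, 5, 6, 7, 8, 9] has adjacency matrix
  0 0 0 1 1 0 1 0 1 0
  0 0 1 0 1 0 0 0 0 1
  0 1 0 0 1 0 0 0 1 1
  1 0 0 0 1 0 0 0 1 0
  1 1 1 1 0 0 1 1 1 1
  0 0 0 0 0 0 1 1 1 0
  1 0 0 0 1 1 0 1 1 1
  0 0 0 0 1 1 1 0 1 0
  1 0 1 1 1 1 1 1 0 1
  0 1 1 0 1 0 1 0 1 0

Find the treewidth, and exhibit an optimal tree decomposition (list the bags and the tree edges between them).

Each bag holds 4 vertices, so the decomposition has width 3, which upper-bounds the treewidth. For the lower bound, the 4 vertices {2, 4, 8, 9} are pairwise adjacent, and any tree decomposition puts a clique entirely inside one bag — forcing width ≥ 3. Combining the bounds, tw(G) = 3.

Treewidth 3.
Bags: B1 = {4, 6, 8, 9}  B2 = {4, 6, 7, 8}  B3 = {2, 4, 8, 9}  B4 = {1, 2, 4, 9}  B5 = {5, 6, 7, 8}  B6 = {0, 4, 6, 8}  B7 = {0, 3, 4, 8}
Tree: B1–B2, B1–B3, B3–B4, B2–B5, B2–B6, B6–B7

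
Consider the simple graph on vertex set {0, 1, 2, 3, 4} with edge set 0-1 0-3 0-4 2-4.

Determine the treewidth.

1

A width-1 tree decomposition is:
Bags: B1 = {0, 1}  B2 = {0, 4}  B3 = {2, 4}  B4 = {0, 3}
Tree: B1–B2, B2–B3, B2–B4
The largest bag has 2 vertices, giving width 1; this decomposition certifies tw(G) ≤ 1. Any graph with an edge has treewidth ≥ 1, and G has the edge 1–0. Combining the bounds, tw(G) = 1.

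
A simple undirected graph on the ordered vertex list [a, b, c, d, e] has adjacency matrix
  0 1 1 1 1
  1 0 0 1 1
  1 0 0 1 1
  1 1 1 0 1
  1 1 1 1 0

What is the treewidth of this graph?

3

A width-3 tree decomposition is:
Bags: B1 = {a, b, d, e}  B2 = {a, c, d, e}
Tree: B1–B2
The largest bag has 4 vertices, giving width 3; this decomposition certifies tw(G) ≤ 3. For the lower bound, the 4 vertices {a, c, d, e} are pairwise adjacent, and any tree decomposition puts a clique entirely inside one bag — forcing width ≥ 3. Hence tw(G) = 3 exactly.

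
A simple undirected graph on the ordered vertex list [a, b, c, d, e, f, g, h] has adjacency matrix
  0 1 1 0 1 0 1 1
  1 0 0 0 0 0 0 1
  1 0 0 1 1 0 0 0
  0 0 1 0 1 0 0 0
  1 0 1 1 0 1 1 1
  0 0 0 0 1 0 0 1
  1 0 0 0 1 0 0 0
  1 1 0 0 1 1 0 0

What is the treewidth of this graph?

2

A width-2 tree decomposition is:
Bags: B1 = {a, c, e}  B2 = {a, e, h}  B3 = {a, e, g}  B4 = {a, b, h}  B5 = {c, d, e}  B6 = {e, f, h}
Tree: B1–B2, B2–B3, B2–B4, B1–B5, B2–B6
Every bag has size at most 3, so the width is 3 − 1 = 2 and tw(G) ≤ 2. On the other hand G contains the 3-clique {c, d, e}. A clique must lie in a single bag of any decomposition, so no decomposition can have width below 2. The upper and lower bounds meet at 2, so that is the treewidth.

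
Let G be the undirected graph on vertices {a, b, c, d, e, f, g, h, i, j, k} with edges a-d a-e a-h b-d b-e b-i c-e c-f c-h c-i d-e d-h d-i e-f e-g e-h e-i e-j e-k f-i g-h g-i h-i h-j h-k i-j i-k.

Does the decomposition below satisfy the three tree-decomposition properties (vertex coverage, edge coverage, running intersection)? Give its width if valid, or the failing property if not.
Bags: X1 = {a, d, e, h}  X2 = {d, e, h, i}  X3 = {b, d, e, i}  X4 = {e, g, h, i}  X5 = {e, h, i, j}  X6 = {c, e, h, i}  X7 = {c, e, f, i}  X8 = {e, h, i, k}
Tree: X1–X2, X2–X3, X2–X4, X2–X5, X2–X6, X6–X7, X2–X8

Every vertex of G appears in some bag (union = {a, b, c, d, e, f, g, h, i, j, k}); every edge is covered by a bag; and for each vertex v the set of bags containing v is connected in the bag tree. The decomposition is therefore valid. The largest bag has 4 vertices, so the width is 3.

Yes; width 3.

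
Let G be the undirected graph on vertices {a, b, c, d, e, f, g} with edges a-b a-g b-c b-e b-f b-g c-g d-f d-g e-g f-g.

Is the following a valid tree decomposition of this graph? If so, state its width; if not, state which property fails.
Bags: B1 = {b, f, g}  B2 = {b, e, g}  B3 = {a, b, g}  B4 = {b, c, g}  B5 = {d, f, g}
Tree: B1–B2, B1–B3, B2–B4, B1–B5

Yes; width 2.

Vertex coverage: the bags together contain {a, b, c, d, e, f, g}, the full vertex set. Edge coverage: each edge of G has both endpoints in at least one bag. Running intersection: for every vertex, the bags containing it form a connected subtree. All three properties hold, so this is a valid tree decomposition of width max|bag| − 1 = 2, and hence tw(G) ≤ 2.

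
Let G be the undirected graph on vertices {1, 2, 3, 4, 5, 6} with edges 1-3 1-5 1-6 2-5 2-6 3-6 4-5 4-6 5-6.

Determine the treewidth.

A width-2 tree decomposition is:
Bags: B1 = {1, 5, 6}  B2 = {1, 3, 6}  B3 = {4, 5, 6}  B4 = {2, 5, 6}
Tree: B1–B2, B1–B3, B1–B4
Each bag holds 3 vertices, so the decomposition has width 2, which upper-bounds the treewidth. For the lower bound, the 3 vertices {1, 3, 6} are pairwise adjacent, and any tree decomposition puts a clique entirely inside one bag — forcing width ≥ 2. Hence tw(G) = 2 exactly.

2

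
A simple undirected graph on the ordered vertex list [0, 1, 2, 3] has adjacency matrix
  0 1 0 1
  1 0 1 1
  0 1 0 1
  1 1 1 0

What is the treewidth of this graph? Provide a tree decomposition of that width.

Treewidth 2.
One optimal decomposition is:
Bags: B1 = {0, 1, 3}  B2 = {1, 2, 3}
Tree: B1–B2

Each bag holds 3 vertices, so the decomposition has width 2, which upper-bounds the treewidth. For the lower bound, the 3 vertices {0, 1, 3} are pairwise adjacent, and any tree decomposition puts a clique entirely inside one bag — forcing width ≥ 2. Combining the bounds, tw(G) = 2.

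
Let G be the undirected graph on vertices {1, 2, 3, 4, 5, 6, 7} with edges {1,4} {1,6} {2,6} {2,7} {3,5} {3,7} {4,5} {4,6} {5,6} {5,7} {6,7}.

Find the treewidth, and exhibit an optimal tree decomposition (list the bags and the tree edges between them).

Treewidth 2.
One such decomposition:
Bags: B1 = {5, 6, 7}  B2 = {3, 5, 7}  B3 = {2, 6, 7}  B4 = {4, 5, 6}  B5 = {1, 4, 6}
Tree: B1–B2, B1–B3, B1–B4, B4–B5

Every bag has size at most 3, so the width is 3 − 1 = 2 and tw(G) ≤ 2. For the lower bound, the 3 vertices {3, 5, 7} are pairwise adjacent, and any tree decomposition puts a clique entirely inside one bag — forcing width ≥ 2. Therefore the treewidth is 2.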